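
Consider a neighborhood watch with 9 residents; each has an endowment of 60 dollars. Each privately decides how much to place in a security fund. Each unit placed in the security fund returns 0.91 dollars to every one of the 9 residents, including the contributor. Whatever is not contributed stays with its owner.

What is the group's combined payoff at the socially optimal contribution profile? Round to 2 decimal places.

4422.60 dollars

Each contributed unit returns 8.190 to the group as a whole (0.91 to each of 9 players), which exceeds 1, so the social optimum is full contribution: group total = 8.190 × 540 = 4422.60.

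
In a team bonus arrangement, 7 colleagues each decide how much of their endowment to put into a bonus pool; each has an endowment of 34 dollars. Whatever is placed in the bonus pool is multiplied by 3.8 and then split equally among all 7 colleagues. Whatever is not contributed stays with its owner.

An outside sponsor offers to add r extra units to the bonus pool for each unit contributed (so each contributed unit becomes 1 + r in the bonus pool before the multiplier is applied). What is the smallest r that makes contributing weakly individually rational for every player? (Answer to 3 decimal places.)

With matching at rate r, one contributed unit becomes (1 + r) in the bonus pool and returns 3.8 × (1 + r) / 7 to the contributor.
Setting this equal to 1: 1 + r = 7/3.8 = 1.8421.
So the minimum matching rate is r = 1.8421 − 1 = 0.842.

0.842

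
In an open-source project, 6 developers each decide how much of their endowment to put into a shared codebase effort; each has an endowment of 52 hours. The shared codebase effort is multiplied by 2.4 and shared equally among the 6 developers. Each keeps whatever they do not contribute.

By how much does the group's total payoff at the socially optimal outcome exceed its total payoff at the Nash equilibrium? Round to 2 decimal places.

436.80 hours

Each contributed unit returns 2.4/6 = 0.4000 to its contributor — below 1 — so contributing 0 is dominant for every player. At the Nash equilibrium everyone keeps their 52, and the group total is 6 × 52 = 312.
Each contributed unit returns 2.400 to the group as a whole (0.4000 to each of 6 players), which exceeds 1, so the social optimum is full contribution: group total = 2.400 × 312 = 748.80.
Efficiency loss = 748.80 − 312 = 436.80.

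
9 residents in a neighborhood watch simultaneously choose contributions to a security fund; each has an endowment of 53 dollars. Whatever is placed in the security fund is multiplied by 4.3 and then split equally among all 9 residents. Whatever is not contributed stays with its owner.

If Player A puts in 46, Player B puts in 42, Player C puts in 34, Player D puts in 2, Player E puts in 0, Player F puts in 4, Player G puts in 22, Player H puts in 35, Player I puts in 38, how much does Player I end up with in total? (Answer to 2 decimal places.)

Total contributed: 46 + 42 + 34 + 2 + 0 + 4 + 22 + 35 + 38 = 223.
Each receives 4.3 × 223 / 9 = 106.54 from the security fund.
Player I keeps 53 − 38 = 15, so Player I's payoff is 15 + 106.54 = 121.54.

121.54 dollars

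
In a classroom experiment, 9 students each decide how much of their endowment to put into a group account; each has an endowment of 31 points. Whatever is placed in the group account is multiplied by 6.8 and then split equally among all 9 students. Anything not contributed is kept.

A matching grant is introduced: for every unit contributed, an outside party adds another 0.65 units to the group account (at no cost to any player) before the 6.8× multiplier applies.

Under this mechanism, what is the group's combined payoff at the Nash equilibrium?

With the mechanism, a contributed unit returns 6.8 × 1.65 / 9 = 1.2467 per unit of net cost to the contributor — now above 1 — so contributing fully is weakly dominant for every player.
At the Nash equilibrium everyone contributes 31. Group total payoff = 6.8 × 1.65 × 279 = 3130.38.

3130.38 points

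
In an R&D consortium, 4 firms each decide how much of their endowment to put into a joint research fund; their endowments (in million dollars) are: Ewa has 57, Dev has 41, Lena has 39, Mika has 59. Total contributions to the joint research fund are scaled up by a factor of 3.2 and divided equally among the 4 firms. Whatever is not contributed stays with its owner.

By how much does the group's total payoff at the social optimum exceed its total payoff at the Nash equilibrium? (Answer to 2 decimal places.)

The private return per contributed unit is 3.2/4 = 0.8000 < 1 for every player regardless of endowment, so the Nash equilibrium is zero contribution and the group total is Σ E_j = 57 + 41 + 39 + 59 = 196.
Each contributed unit returns 3.200 to the group, so the social optimum is full contribution by everyone: group total = 3.200 × 196 = 627.20.
Efficiency loss = (3.200 − 1) × 196 = 431.20.

431.20 million dollars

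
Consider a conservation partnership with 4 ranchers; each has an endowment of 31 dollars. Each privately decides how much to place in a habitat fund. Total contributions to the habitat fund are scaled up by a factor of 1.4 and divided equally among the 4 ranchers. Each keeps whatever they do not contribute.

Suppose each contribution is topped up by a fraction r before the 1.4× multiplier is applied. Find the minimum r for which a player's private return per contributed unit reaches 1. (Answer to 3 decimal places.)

1.857

With matching at rate r, one contributed unit becomes (1 + r) in the habitat fund and returns 1.4 × (1 + r) / 4 to the contributor.
Setting this equal to 1: 1 + r = 4/1.4 = 2.8571.
So the minimum matching rate is r = 2.8571 − 1 = 1.857.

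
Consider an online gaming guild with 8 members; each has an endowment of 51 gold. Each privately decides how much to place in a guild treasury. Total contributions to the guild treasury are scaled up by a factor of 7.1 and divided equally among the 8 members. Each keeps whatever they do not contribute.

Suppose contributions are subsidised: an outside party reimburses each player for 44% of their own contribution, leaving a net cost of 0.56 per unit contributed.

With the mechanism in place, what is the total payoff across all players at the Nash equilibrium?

3076.32 gold

The effective private return per unit is now (7.1/8) / 0.56 = 1.5848 > 1, so every player's dominant strategy flips to full contribution.
At the Nash equilibrium everyone contributes 51. Group total payoff = 8 × (51 × 0.44 + 7.1 × 51) = 3076.32.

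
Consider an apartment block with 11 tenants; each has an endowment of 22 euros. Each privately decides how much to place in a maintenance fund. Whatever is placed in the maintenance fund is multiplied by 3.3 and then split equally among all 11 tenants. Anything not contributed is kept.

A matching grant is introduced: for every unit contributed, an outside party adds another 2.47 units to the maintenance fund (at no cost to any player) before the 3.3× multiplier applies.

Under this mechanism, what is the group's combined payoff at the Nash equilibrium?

2771.14 euros

With the mechanism, a contributed unit returns 3.3 × 3.47 / 11 = 1.0410 per unit of net cost to the contributor — now above 1 — so contributing fully is weakly dominant for every player.
At the Nash equilibrium everyone contributes 22. Group total payoff = 3.3 × 3.47 × 242 = 2771.14.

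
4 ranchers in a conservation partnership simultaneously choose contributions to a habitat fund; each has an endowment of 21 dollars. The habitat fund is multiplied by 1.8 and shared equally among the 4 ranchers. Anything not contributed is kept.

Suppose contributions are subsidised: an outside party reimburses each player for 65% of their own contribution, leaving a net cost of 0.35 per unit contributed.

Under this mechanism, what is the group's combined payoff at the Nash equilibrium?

205.80 dollars

The effective private return per unit is now (1.8/4) / 0.35 = 1.2857 > 1, so every player's dominant strategy flips to full contribution.
At the Nash equilibrium everyone contributes 21. Group total payoff = 4 × (21 × 0.65 + 1.8 × 21) = 205.80.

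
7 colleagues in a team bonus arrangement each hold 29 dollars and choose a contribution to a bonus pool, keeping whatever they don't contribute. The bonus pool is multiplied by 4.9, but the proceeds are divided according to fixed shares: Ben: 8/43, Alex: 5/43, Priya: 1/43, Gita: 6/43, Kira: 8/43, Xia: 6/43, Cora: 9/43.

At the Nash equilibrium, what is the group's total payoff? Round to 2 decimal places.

Player j's private return per contributed unit is 4.9 × (j's share). Contributing is weakly dominant for j when that share is at least 1/4.9 = 0.2041, and contributing 0 is dominant otherwise.
Only Cora (9/43) clears that bar, contributing 29; the remaining 6 contribute 0. Total contributed: 29.
The bonus pool pays out 4.9 × 29 = 142.10 in total (split across the unequal shares, but the aggregate is all that matters for the group sum).
The 6 free-riders keep 29 each, adding 174. Group total = 174 + 142.10 = 316.10.

316.10 dollars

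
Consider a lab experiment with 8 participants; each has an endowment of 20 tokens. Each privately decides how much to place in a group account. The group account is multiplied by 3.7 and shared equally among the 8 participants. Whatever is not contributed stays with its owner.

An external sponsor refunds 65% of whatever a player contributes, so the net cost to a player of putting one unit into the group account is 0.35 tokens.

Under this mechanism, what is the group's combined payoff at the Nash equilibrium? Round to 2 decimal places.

With the mechanism, a contributed unit returns (3.7/8) / 0.35 = 1.3214 per unit of net cost to the contributor — now above 1 — so contributing fully is weakly dominant for every player.
At the Nash equilibrium everyone contributes 20. Group total payoff = 8 × (20 × 0.65 + 3.7 × 20) = 696.00.

696.00 tokens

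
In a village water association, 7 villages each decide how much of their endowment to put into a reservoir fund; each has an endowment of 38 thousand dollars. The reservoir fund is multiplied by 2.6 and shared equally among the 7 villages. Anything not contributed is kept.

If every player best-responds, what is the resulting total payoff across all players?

Each contributed unit returns 2.6/7 = 0.3714 to its contributor — below 1 — so contributing 0 is dominant for every player. At the Nash equilibrium everyone keeps their 38, and the group total is 7 × 38 = 266.

266.00 thousand dollars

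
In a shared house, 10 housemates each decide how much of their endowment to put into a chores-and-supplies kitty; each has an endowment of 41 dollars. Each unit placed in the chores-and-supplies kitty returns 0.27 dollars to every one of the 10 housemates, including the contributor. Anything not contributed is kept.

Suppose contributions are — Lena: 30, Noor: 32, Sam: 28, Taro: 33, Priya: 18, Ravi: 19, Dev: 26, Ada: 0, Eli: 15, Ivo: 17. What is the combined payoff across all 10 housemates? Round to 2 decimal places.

Total contributed: 30 + 32 + 28 + 33 + 18 + 19 + 26 + 0 + 15 + 17 = 218; total kept: 10 × 41 − 218 = 192.
The chores-and-supplies kitty pays out 0.27 × 10 × 218 = 588.60 in aggregate.
Group total = 192 + 588.60 = 780.60.

780.60 dollars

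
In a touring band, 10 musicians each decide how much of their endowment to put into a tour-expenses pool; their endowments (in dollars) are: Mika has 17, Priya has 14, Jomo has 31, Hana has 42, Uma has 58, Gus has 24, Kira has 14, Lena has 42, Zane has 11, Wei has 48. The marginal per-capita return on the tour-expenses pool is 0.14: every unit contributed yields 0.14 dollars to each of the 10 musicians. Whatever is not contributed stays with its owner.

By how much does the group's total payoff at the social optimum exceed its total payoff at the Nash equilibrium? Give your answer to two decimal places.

120.40 dollars

The private return per contributed unit is 0.14 < 1 for everyone, so the Nash equilibrium is zero contribution and the group total is Σ E_j = 17 + 14 + 31 + 42 + 58 + 24 + 14 + 42 + 11 + 48 = 301.
Each contributed unit returns 1.400 to the group, so the social optimum is full contribution by everyone: group total = 1.400 × 301 = 421.40.
Efficiency loss = (1.400 − 1) × 301 = 120.40.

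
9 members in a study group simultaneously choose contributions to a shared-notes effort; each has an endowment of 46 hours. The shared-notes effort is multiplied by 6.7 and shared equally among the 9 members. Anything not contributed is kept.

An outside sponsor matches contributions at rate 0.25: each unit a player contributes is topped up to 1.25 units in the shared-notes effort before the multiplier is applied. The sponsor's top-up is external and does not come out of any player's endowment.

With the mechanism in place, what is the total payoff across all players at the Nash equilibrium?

414.00 hours

With the mechanism, a contributed unit returns 6.7 × 1.25 / 9 = 0.9306 per unit of net cost — still below 1 — so contributing 0 remains dominant for every player.
Everyone keeps their endowment and the group total is 9 × 46 = 414.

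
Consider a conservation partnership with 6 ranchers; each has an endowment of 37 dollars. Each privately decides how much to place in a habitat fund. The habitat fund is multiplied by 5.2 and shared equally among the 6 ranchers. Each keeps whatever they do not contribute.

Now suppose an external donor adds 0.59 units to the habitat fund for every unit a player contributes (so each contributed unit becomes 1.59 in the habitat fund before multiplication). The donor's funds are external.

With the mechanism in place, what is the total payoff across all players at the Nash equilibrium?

1835.50 dollars

With the mechanism, a contributed unit returns 5.2 × 1.59 / 6 = 1.3780 per unit of net cost to the contributor — now above 1 — so contributing fully is weakly dominant for every player.
At the Nash equilibrium everyone contributes 37. Group total payoff = 5.2 × 1.59 × 222 = 1835.50.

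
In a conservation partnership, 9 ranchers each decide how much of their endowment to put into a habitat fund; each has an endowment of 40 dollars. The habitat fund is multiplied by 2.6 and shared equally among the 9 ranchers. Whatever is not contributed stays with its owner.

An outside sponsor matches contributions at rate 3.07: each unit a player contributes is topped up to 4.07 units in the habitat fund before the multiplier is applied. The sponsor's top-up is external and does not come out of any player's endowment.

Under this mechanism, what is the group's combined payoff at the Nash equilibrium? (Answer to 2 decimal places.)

With the mechanism, a contributed unit returns 2.6 × 4.07 / 9 = 1.1758 per unit of net cost to the contributor — now above 1 — so contributing fully is weakly dominant for every player.
So the Nash equilibrium is full contribution by all 9; the group earns 2.6 × 4.07 × 360 = 3809.52.

3809.52 dollars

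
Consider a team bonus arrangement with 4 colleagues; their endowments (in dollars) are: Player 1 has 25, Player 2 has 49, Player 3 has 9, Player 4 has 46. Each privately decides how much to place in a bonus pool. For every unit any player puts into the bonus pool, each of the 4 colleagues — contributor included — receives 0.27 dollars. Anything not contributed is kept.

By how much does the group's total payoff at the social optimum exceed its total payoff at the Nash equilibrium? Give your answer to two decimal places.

The private return per contributed unit is 0.27 < 1 for everyone, so the Nash equilibrium is zero contribution and the group total is Σ E_j = 25 + 49 + 9 + 46 = 129.
Each contributed unit returns 1.080 to the group, so the social optimum is full contribution by everyone: group total = 1.080 × 129 = 139.32.
Efficiency loss = (1.080 − 1) × 129 = 10.32.

10.32 dollars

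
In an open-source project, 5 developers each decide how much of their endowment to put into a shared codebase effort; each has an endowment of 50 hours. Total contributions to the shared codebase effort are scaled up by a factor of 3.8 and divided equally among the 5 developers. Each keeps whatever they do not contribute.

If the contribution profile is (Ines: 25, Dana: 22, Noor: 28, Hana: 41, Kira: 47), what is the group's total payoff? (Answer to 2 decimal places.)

Total contributed: 25 + 22 + 28 + 41 + 47 = 163; total kept: 5 × 50 − 163 = 87.
The shared codebase effort pays out 3.8 × 163 = 619.40 in aggregate.
Group total = 87 + 619.40 = 706.40.

706.40 hours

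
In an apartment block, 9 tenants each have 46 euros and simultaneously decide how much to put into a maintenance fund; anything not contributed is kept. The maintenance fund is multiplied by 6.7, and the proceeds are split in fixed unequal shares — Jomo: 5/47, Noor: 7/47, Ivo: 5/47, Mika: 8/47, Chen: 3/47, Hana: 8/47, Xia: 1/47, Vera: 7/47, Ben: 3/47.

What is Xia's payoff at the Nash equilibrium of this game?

Player j's private return per contributed unit is 6.7 × (j's share). Contributing is weakly dominant for j when that share is at least 1/6.7 = 0.1493, and contributing 0 is dominant otherwise.
The shares above 0.1493 belong to Mika and Hana, contributing 46 each; the remaining 7 contribute 0. Total contributed: 92.
Xia keeps 46 and receives 6.7 × 92 × 1/47 = 13.11 from the maintenance fund, for a payoff of 59.11.

59.11 euros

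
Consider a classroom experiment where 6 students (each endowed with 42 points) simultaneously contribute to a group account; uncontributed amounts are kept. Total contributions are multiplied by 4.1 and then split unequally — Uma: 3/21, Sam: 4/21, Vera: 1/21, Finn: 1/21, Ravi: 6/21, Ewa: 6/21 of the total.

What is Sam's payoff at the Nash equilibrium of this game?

107.60 points

Player j's private return per contributed unit is 4.1 × (j's share). Contributing is weakly dominant for j when that share is at least 1/4.1 = 0.2439, and contributing 0 is dominant otherwise.
Ravi and Ewa clear that bar, contributing 42 each; the remaining 4 contribute 0. Total contributed: 84.
Sam keeps 42 and receives 4.1 × 84 × 4/21 = 65.60 from the group account, for a payoff of 107.60.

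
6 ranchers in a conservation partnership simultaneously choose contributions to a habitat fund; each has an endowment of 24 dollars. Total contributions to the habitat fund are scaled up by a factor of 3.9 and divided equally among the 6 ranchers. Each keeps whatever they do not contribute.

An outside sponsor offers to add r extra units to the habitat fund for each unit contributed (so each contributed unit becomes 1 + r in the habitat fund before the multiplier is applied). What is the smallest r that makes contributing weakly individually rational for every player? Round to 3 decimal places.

With matching at rate r, one contributed unit becomes (1 + r) in the habitat fund and returns 3.9 × (1 + r) / 6 to the contributor.
Setting this equal to 1: 1 + r = 6/3.9 = 1.5385.
So the minimum matching rate is r = 1.5385 − 1 = 0.538.

0.538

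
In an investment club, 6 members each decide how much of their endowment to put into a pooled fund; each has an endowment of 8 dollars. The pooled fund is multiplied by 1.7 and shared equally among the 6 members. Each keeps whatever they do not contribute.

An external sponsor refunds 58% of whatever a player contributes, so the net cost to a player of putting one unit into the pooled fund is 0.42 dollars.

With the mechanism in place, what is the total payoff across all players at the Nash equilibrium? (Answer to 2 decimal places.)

48.00 dollars

Even with the mechanism, each unit contributed returns only (1.7/6) / 0.42 = 0.6746 per unit of net cost, so contributing nothing is still dominant.
At the Nash equilibrium no one contributes; group total payoff = 6 × 8 = 48.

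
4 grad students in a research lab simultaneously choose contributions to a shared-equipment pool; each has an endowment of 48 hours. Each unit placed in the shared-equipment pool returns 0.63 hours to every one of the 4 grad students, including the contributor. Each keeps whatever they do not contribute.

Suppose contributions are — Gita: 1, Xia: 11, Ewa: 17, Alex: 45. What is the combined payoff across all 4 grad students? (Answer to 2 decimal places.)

304.48 hours

Total contributed: 1 + 11 + 17 + 45 = 74; total kept: 4 × 48 − 74 = 118.
The shared-equipment pool pays out 0.63 × 4 × 74 = 186.48 in aggregate.
Group total = 118 + 186.48 = 304.48.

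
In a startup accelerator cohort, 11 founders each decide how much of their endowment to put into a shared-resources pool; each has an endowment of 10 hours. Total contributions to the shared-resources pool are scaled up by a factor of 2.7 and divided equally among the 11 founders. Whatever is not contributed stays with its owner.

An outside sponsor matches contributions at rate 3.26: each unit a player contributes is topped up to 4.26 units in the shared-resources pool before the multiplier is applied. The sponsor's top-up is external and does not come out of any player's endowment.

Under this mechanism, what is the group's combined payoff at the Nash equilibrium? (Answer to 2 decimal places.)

Under the mechanism each unit contributed yields 2.7 × 4.26 / 11 = 1.0456 back to its contributor per unit of net cost, which exceeds 1, making full contribution the dominant choice for everyone.
At the Nash equilibrium everyone contributes 10. Group total payoff = 2.7 × 4.26 × 110 = 1265.22.

1265.22 hours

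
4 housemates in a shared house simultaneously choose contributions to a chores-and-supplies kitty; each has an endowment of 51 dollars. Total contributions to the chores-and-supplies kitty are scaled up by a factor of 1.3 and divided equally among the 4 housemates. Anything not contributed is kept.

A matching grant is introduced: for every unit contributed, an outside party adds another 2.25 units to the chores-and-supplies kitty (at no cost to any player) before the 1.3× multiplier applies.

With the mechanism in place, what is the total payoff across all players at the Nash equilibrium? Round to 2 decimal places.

With the mechanism, a contributed unit returns 1.3 × 3.25 / 4 = 1.0563 per unit of net cost to the contributor — now above 1 — so contributing fully is weakly dominant for every player.
So the Nash equilibrium is full contribution by all 4; the group earns 1.3 × 3.25 × 204 = 861.90.

861.90 dollars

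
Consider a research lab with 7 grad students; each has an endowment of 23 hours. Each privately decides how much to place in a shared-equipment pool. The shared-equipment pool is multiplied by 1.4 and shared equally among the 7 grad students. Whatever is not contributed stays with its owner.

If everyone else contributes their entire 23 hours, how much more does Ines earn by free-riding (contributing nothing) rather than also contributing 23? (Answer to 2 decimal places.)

Switching from a contribution of 23 to 0 lets Ines keep an extra 23 hours, but lowers the shared-equipment pool by 23, which costs Ines their own share of that drop: 1.4/7 × 23 = 4.60.
Net gain = 23 − 4.60 = 18.40. The private return per contributed unit (0.2000) is below 1, so free-riding is indeed the best response regardless of what the others do.

18.40 hours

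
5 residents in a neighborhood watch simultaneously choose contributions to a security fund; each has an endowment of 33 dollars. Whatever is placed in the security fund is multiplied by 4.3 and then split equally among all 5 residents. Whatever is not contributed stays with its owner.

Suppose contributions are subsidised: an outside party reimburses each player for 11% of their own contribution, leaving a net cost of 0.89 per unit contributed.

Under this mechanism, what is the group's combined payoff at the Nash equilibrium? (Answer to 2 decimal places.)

With the mechanism, a contributed unit returns (4.3/5) / 0.89 = 0.9663 per unit of net cost — still below 1 — so contributing 0 remains dominant for every player.
Everyone keeps their endowment and the group total is 5 × 33 = 165.

165.00 dollars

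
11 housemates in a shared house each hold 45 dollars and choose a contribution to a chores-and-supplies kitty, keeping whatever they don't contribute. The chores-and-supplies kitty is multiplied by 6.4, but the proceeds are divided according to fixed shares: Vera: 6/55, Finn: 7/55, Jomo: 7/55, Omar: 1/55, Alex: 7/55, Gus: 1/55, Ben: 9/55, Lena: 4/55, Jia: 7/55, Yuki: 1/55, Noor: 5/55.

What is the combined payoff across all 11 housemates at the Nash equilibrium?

Player j's private return per contributed unit is 6.4 × (j's share). Contributing is weakly dominant for j when that share is at least 1/6.4 = 0.1563, and contributing 0 is dominant otherwise.
The only share above 0.1563 is Ben's 9/55, contributing 45; the remaining 10 contribute 0. Total contributed: 45.
The chores-and-supplies kitty pays out 6.4 × 45 = 288.00 in total (split across the unequal shares, but the aggregate is all that matters for the group sum).
The 10 free-riders keep 45 each, adding 450. Group total = 450 + 288.00 = 738.00.

738.00 dollars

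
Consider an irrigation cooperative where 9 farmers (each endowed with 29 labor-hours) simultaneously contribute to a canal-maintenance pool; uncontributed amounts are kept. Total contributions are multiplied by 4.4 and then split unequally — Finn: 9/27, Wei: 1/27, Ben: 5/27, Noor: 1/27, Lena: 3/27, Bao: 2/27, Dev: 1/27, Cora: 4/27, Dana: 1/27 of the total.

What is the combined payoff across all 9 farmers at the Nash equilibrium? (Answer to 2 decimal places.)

359.60 labor-hours

Player j's private return per contributed unit is 4.4 × (j's share). Contributing is weakly dominant for j when that share is at least 1/4.4 = 0.2273, and contributing 0 is dominant otherwise.
The only share above 0.2273 is Finn's 9/27, contributing 29; the remaining 8 contribute 0. Total contributed: 29.
The canal-maintenance pool pays out 4.4 × 29 = 127.60 in total (split across the unequal shares, but the aggregate is all that matters for the group sum).
The 8 free-riders keep 29 each, adding 232. Group total = 232 + 127.60 = 359.60.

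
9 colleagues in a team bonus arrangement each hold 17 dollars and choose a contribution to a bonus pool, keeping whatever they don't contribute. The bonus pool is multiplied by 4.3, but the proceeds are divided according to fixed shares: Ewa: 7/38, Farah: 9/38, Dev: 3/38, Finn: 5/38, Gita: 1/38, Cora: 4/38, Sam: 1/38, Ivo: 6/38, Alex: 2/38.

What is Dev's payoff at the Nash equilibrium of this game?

22.77 dollars

Player j's private return per contributed unit is 4.3 × (j's share). Contributing is weakly dominant for j when that share is at least 1/4.3 = 0.2326, and contributing 0 is dominant otherwise.
Farah alone (share 9/38) is above the threshold, contributing 17; the remaining 8 contribute 0. Total contributed: 17.
Dev keeps 17 and receives 4.3 × 17 × 3/38 = 5.77 from the bonus pool, for a payoff of 22.77.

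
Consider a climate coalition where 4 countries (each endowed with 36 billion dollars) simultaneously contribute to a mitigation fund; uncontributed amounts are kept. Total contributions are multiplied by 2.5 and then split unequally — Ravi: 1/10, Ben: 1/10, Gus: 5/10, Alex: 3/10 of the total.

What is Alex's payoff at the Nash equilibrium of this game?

63.00 billion dollars

For player j, contributing a unit is worthwhile iff 2.5 × (j's share) ≥ 1, i.e. iff j's share is at least 0.4000.
Gus alone (share 5/10) is above the threshold, contributing 36; the remaining 3 contribute 0. Total contributed: 36.
Alex keeps 36 and receives 2.5 × 36 × 3/10 = 27.00 from the mitigation fund, for a payoff of 63.00.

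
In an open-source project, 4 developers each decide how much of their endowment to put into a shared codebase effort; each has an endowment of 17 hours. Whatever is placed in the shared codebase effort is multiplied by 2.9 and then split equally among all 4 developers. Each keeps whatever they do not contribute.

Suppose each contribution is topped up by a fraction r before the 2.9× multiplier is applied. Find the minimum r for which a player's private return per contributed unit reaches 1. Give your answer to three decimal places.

0.379

With matching at rate r, one contributed unit becomes (1 + r) in the shared codebase effort and returns 2.9 × (1 + r) / 4 to the contributor.
Setting this equal to 1: 1 + r = 4/2.9 = 1.3793.
So the minimum matching rate is r = 1.3793 − 1 = 0.379.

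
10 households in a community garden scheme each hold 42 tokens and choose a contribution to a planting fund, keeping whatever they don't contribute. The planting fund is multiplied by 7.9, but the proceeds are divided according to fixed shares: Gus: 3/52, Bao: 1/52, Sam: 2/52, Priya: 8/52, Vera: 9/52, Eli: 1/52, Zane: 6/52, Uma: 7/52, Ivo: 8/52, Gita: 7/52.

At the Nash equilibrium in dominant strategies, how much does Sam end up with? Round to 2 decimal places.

105.81 tokens

Each unit j contributes comes back to j as 7.9 × (j's share), so j prefers to contribute only if that share exceeds 1/7.9 = 0.1266; otherwise keeping the unit dominates.
The shares above 0.1266 belong to Priya, Vera, Uma, Ivo and Gita, contributing 42 each; the remaining 5 contribute 0. Total contributed: 210.
Sam keeps 42 and receives 7.9 × 210 × 2/52 = 63.81 from the planting fund, for a payoff of 105.81.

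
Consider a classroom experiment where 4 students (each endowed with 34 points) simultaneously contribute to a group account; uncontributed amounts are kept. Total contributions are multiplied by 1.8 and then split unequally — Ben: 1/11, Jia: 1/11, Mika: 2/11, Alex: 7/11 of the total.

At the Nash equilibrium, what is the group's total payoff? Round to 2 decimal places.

Each unit j contributes comes back to j as 1.8 × (j's share), so j prefers to contribute only if that share exceeds 1/1.8 = 0.5556; otherwise keeping the unit dominates.
The only share above 0.5556 is Alex's 7/11, contributing 34; the remaining 3 contribute 0. Total contributed: 34.
The group account pays out 1.8 × 34 = 61.20 in total (split across the unequal shares, but the aggregate is all that matters for the group sum).
The 3 free-riders keep 34 each, adding 102. Group total = 102 + 61.20 = 163.20.

163.20 points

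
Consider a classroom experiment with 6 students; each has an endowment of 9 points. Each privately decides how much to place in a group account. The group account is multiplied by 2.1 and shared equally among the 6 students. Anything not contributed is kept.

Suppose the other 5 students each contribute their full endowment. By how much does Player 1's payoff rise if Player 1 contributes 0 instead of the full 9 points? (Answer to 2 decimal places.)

Switching from a contribution of 9 to 0 lets Player 1 keep an extra 9 points, but lowers the group account by 9, which costs Player 1 their own share of that drop: 2.1/6 × 9 = 3.15.
Net gain = 9 − 3.15 = 5.85. The private return per contributed unit (0.3500) is below 1, so free-riding is indeed the best response regardless of what the others do.

5.85 points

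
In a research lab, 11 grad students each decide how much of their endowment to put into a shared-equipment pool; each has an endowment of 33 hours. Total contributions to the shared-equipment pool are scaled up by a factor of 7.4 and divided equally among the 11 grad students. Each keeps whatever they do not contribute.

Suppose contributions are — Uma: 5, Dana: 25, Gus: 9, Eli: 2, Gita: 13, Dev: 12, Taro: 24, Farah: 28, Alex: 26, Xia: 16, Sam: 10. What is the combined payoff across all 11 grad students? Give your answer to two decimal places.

Total contributed: 5 + 25 + 9 + 2 + 13 + 12 + 24 + 28 + 26 + 16 + 10 = 170; total kept: 11 × 33 − 170 = 193.
The shared-equipment pool pays out 7.4 × 170 = 1258.00 in aggregate.
Group total = 193 + 1258.00 = 1451.00.

1451.00 hours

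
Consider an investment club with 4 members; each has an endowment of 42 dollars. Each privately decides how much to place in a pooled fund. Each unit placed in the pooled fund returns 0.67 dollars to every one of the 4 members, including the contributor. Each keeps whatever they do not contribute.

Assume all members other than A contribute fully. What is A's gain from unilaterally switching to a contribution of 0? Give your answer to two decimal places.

Switching from a contribution of 42 to 0 lets A keep an extra 42 dollars, but lowers the pooled fund by 42, which costs A their own share of that drop: 0.67 × 42 = 28.14.
Net gain = 42 − 28.14 = 13.86. The private return per contributed unit (0.67) is below 1, so free-riding is indeed the best response regardless of what the others do.

13.86 dollars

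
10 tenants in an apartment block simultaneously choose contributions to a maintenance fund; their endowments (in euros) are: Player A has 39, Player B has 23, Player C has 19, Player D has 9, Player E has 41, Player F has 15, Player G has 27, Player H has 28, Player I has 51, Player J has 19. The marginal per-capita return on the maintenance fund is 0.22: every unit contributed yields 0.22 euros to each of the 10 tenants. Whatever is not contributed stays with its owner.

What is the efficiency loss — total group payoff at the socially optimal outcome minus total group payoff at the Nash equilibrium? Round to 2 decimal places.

325.20 euros

The private return per contributed unit is 0.22 < 1 for everyone, so the Nash equilibrium is zero contribution and the group total is Σ E_j = 39 + 23 + 19 + 9 + 41 + 15 + 27 + 28 + 51 + 19 = 271.
Each contributed unit returns 2.200 to the group, so the social optimum is full contribution by everyone: group total = 2.200 × 271 = 596.20.
Efficiency loss = (2.200 − 1) × 271 = 325.20.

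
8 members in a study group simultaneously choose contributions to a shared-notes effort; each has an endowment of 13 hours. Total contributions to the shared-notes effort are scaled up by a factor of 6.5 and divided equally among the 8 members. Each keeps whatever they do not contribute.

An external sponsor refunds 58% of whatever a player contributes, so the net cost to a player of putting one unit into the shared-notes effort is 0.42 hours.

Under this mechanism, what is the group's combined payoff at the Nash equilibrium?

With the mechanism, a contributed unit returns (6.5/8) / 0.42 = 1.9345 per unit of net cost to the contributor — now above 1 — so contributing fully is weakly dominant for every player.
So the Nash equilibrium is full contribution by all 8; the group earns 8 × (13 × 0.58 + 6.5 × 13) = 736.32.

736.32 hours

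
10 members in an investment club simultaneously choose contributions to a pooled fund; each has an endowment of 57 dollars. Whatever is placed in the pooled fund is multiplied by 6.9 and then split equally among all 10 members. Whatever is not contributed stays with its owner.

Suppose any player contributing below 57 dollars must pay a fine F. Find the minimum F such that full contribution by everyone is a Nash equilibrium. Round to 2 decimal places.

17.67 dollars

Given the others contribute fully, the best deviation is to contribute 0 (any partial contribution still incurs the fine and gives up units whose private return 0.6900 is below 1).
Deviating from 57 to 0 saves 57 dollars but forfeits the deviator's share of the drop in the pooled fund: 6.9/10 × 57 = 39.33.
So the deviation gain is 57 − 39.33 = 17.67, and the fine must be at least 17.67 dollars to wipe it out.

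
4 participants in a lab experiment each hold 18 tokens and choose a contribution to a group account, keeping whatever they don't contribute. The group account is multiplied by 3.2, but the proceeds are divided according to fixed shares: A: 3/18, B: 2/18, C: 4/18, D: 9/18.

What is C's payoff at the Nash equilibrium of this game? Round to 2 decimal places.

30.80 tokens

Player j's private return per contributed unit is 3.2 × (j's share). Contributing is weakly dominant for j when that share is at least 1/3.2 = 0.3125, and contributing 0 is dominant otherwise.
The only share above 0.3125 is D's 9/18, contributing 18; the remaining 3 contribute 0. Total contributed: 18.
C keeps 18 and receives 3.2 × 18 × 4/18 = 12.80 from the group account, for a payoff of 30.80.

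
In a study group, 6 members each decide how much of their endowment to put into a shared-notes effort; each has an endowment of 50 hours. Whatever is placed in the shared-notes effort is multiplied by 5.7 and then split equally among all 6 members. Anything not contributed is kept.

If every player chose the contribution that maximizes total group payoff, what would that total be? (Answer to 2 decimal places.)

1710.00 hours

Each contributed unit returns 5.700 to the group as a whole (0.9500 to each of 6 players), which exceeds 1, so the social optimum is full contribution: group total = 5.700 × 300 = 1710.00.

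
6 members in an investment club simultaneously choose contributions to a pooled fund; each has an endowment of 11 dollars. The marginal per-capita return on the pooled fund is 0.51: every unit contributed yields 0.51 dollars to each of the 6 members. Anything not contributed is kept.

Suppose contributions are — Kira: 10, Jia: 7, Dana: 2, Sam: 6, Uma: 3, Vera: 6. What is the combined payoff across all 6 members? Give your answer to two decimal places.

136.04 dollars

Total contributed: 10 + 7 + 2 + 6 + 3 + 6 = 34; total kept: 6 × 11 − 34 = 32.
The pooled fund pays out 0.51 × 6 × 34 = 104.04 in aggregate.
Group total = 32 + 104.04 = 136.04.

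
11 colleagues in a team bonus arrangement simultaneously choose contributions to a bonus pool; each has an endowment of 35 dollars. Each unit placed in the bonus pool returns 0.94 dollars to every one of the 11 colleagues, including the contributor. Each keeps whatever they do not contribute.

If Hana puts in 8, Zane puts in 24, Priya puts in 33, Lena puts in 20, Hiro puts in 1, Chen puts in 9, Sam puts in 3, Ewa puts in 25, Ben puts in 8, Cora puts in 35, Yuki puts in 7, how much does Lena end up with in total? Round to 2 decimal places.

177.62 dollars

Total contributed: 8 + 24 + 33 + 20 + 1 + 9 + 3 + 25 + 8 + 35 + 7 = 173.
Each receives 0.94 × 173 = 162.62 from the bonus pool.
Lena keeps 35 − 20 = 15, so Lena's payoff is 15 + 162.62 = 177.62.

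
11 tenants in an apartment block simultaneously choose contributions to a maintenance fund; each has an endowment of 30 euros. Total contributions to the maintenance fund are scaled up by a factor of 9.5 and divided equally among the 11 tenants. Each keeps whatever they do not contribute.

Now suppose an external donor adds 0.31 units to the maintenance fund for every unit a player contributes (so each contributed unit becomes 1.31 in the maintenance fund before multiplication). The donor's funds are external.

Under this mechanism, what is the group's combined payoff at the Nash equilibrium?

The effective private return per unit is now 9.5 × 1.31 / 11 = 1.1314 > 1, so every player's dominant strategy flips to full contribution.
At the Nash equilibrium everyone contributes 30. Group total payoff = 9.5 × 1.31 × 330 = 4106.85.

4106.85 euros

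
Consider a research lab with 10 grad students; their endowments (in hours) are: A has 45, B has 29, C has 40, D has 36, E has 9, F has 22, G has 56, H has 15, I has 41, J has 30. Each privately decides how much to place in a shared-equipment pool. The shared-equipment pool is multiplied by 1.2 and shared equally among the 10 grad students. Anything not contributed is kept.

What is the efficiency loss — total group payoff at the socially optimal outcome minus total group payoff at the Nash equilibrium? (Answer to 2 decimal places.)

64.60 hours

The private return per contributed unit is 1.2/10 = 0.1200 < 1 for every player regardless of endowment, so the Nash equilibrium is zero contribution and the group total is Σ E_j = 45 + 29 + 40 + 36 + 9 + 22 + 56 + 15 + 41 + 30 = 323.
Each contributed unit returns 1.200 to the group, so the social optimum is full contribution by everyone: group total = 1.200 × 323 = 387.60.
Efficiency loss = (1.200 − 1) × 323 = 64.60.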